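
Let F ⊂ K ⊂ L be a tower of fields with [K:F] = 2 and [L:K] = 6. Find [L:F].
[L:F] = 12

The tower law says that for any tower of field extensions F ⊂ K ⊂ L with finite degrees, [L:F] = [L:K] · [K:F]. Here this gives [L:F] = 6 · 2 = 12.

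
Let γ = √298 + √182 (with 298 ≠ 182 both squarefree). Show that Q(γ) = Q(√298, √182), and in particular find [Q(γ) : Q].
[Q(γ) : Q] = 4 (equivalently, Q(γ) = Q(√298, √182))

Obviously Q(γ) ⊆ Q(√298, √182), and [Q(√298, √182):Q] = 4 (since 298, 182 are distinct squarefree integers > 1 with 54236 not a perfect square). To show equality we compute the minimal polynomial of γ. From γ = √298 + √182: γ^2 = 298 + 2√(54236) + 182 = 480 + 2√(54236), so γ^2 - 480 = 2√(54236); squaring, (γ^2 - 480)^2 = 4·54236, i.e. γ^4 - 960γ^2 + 230400 - 216944 = 0, i.e. γ^4 - 960γ^2 + 13456 = 0. So γ is a root of x^4 - 960x^2 + 13456. This polynomial is irreducible over Q: it has no rational root (each ±√298 ± √182 is irrational), and any factorization into two quadratics over Q would force √(54236) ∈ Q (pairing opposite roots) or √298, √182 ∈ Q (other pairings), all impossible. Hence [Q(γ):Q] = 4 = [Q(√298, √182):Q], so Q(γ) = Q(√298, √182).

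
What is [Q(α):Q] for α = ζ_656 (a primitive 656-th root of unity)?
[Q(α):Q] = 320

The minimal polynomial of ζ_656 over Q is the 656-th cyclotomic polynomial Φ_656(x), which is irreducible over Q and has degree φ(656) = 320. Hence [Q(α):Q] = φ(656) = 320.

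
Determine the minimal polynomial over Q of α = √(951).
m_α(x) = x^2 - 951

α satisfies α^2 - 951 = 0, so x^2 - 951 annihilates α. Since d = 951 is squarefree and ≠ 1, it is not a perfect square in Q, so x^2 - 951 has no rational root and is therefore irreducible over Q (a degree-2 polynomial over a field is irreducible iff it has no root). Hence m_α(x) = x^2 - 951.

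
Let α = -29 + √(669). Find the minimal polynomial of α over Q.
m_α(x) = x^2 + 58x + 172

From α + 29 = √(669), squaring gives (α + 29)^2 = 669, i.e. α^2 + 58α + 841 = 669, so α^2 + 58α + 172 = 0. The discriminant of x^2 + 58x + 172 is (58)^2 - 4·(172) = 3364 - 688 = 2676, and 4·(669) is not a perfect square in Q since 669 is squarefree and ≠ 1. Hence x^2 + 58x + 172 is irreducible over Q and is the minimal polynomial of α.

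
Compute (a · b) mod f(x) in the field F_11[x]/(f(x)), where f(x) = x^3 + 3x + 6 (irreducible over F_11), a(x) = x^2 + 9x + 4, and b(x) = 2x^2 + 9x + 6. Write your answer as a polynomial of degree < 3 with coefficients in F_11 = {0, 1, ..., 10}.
a · b ≡ x^2 + 8x + 5 (mod f(x))

Multiply in F_11[x]: a(x)·b(x) = (x^2 + 9x + 4)·(2x^2 + 9x + 6) = 2x^4 + 5x^3 + 7x^2 + 2x + 2. This has degree ≥ 3, so divide by f(x) over F_11: 2x^4 + 5x^3 + 7x^2 + 2x + 2 = (2x + 5)·(x^3 + 3x + 6) + (x^2 + 8x + 5). Hence a·b ≡ x^2 + 8x + 5 (mod f). (F_11[x]/(f) is a field with 11^3 = 1331 elements since f is irreducible of degree 3.)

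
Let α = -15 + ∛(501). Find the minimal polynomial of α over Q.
m_α(x) = x^3 + 45x^2 + 675x + 2874

Set β = α + 15 = ∛(501), so β^3 = 501. Then (α + 15)^3 - 501 = 0, i.e. α is a root of g(x) = (x + 15)^3 - 501 = x^3 + 45x^2 + 675x + 2874. Since g(x) = h(x + 15) where h(x) = x^3 - 501, and h is irreducible over Q (because 501 is not a perfect cube, so h has no rational root, and a monic cubic with no rational root is irreducible), g is also irreducible (irreducibility is preserved under the substitution x → x + 15). Hence m_α(x) = x^3 + 45x^2 + 675x + 2874.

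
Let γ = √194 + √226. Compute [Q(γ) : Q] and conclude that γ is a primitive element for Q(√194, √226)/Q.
[Q(γ) : Q] = 4 (equivalently, Q(γ) = Q(√194, √226))

Obviously Q(γ) ⊆ Q(√194, √226), and [Q(√194, √226):Q] = 4 (since 194, 226 are distinct squarefree integers > 1 with 43844 not a perfect square). To show equality we compute the minimal polynomial of γ. From γ = √194 + √226: γ^2 = 194 + 2√(43844) + 226 = 420 + 2√(43844), so γ^2 - 420 = 2√(43844); squaring, (γ^2 - 420)^2 = 4·43844, i.e. γ^4 - 840γ^2 + 176400 - 175376 = 0, i.e. γ^4 - 840γ^2 + 1024 = 0. So γ is a root of x^4 - 840x^2 + 1024. This polynomial is irreducible over Q: it has no rational root (each ±√194 ± √226 is irrational), and any factorization into two quadratics over Q would force √(43844) ∈ Q (pairing opposite roots) or √194, √226 ∈ Q (other pairings), all impossible. Hence [Q(γ):Q] = 4 = [Q(√194, √226):Q], so Q(γ) = Q(√194, √226).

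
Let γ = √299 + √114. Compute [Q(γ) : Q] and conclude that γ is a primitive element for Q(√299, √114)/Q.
[Q(γ) : Q] = 4 (equivalently, Q(γ) = Q(√299, √114))

Obviously Q(γ) ⊆ Q(√299, √114), and [Q(√299, √114):Q] = 4 (since 299, 114 are distinct squarefree integers > 1 with 34086 not a perfect square). To show equality we compute the minimal polynomial of γ. From γ = √299 + √114: γ^2 = 299 + 2√(34086) + 114 = 413 + 2√(34086), so γ^2 - 413 = 2√(34086); squaring, (γ^2 - 413)^2 = 4·34086, i.e. γ^4 - 826γ^2 + 170569 - 136344 = 0, i.e. γ^4 - 826γ^2 + 34225 = 0. So γ is a root of x^4 - 826x^2 + 34225. This polynomial is irreducible over Q: it has no rational root (each ±√299 ± √114 is irrational), and any factorization into two quadratics over Q would force √(34086) ∈ Q (pairing opposite roots) or √299, √114 ∈ Q (other pairings), all impossible. Hence [Q(γ):Q] = 4 = [Q(√299, √114):Q], so Q(γ) = Q(√299, √114).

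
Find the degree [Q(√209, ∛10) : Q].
[Q(√209, ∛10) : Q] = 6

Let L = Q(√209, ∛10). Since Q(√209) ⊂ L and [Q(√209):Q] = 2, the tower law gives 2 | [L:Q]. Likewise Q(∛10) ⊂ L with [Q(∛10):Q] = 3 (because 10 is not a perfect cube), so 3 | [L:Q]. As gcd(2,3) = 1, [L:Q] is divisible by 6. Conversely L is generated over Q by √209 and ∛10, so [L:Q] ≤ 2·3 = 6. Therefore [Q(√209, ∛10) : Q] = 6.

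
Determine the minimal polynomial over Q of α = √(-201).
m_α(x) = x^2 + 201

α satisfies α^2 + 201 = 0, so x^2 + 201 annihilates α. Since d = -201 is squarefree and ≠ 1, it is not a perfect square in Q, so x^2 + 201 has no rational root and is therefore irreducible over Q (a degree-2 polynomial over a field is irreducible iff it has no root). Hence m_α(x) = x^2 + 201.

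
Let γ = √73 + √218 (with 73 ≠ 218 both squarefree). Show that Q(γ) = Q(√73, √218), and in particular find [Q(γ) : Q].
[Q(γ) : Q] = 4 (equivalently, Q(γ) = Q(√73, √218))

Obviously Q(γ) ⊆ Q(√73, √218), and [Q(√73, √218):Q] = 4 (since 73, 218 are distinct squarefree integers > 1 with 15914 not a perfect square). To show equality we compute the minimal polynomial of γ. From γ = √73 + √218: γ^2 = 73 + 2√(15914) + 218 = 291 + 2√(15914), so γ^2 - 291 = 2√(15914); squaring, (γ^2 - 291)^2 = 4·15914, i.e. γ^4 - 582γ^2 + 84681 - 63656 = 0, i.e. γ^4 - 582γ^2 + 21025 = 0. So γ is a root of x^4 - 582x^2 + 21025. This polynomial is irreducible over Q: it has no rational root (each ±√73 ± √218 is irrational), and any factorization into two quadratics over Q would force √(15914) ∈ Q (pairing opposite roots) or √73, √218 ∈ Q (other pairings), all impossible. Hence [Q(γ):Q] = 4 = [Q(√73, √218):Q], so Q(γ) = Q(√73, √218).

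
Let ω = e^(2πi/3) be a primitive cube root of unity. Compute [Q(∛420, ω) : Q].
[Q(∛420, ω) : Q] = 6

[Q(∛420):Q] = 3 (min poly x^3 - 420, irreducible since 420 is not a perfect cube). [Q(ω):Q] = 2 (min poly x^2 + x + 1). Since Q(∛420) ⊂ R and ω ∉ R, we have ω ∉ Q(∛420), so x^2 + x + 1 remains irreducible over Q(∛420) and [Q(∛420, ω) : Q(∛420)] = 2. By the tower law, [Q(∛420, ω) : Q] = 3 · 2 = 6. (In fact Q(∛420, ω) is the splitting field of x^3 - 420 over Q.)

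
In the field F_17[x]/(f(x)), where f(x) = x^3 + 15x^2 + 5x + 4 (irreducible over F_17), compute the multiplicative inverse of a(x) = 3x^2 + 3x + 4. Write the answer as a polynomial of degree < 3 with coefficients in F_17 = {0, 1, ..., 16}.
a(x)^(-1) ≡ 9x^2 + 12x + 11 (mod f(x))

Since f is irreducible over F_17, F_17[x]/(f) is a field and a(x) ≠ 0 has an inverse. Apply the extended Euclidean algorithm to f(x) and a(x) in F_17[x]: f(x) = (6x + 16)·a(x) + (x + 8);  a(x) = (3x + 13)·(x + 8) + (2). The last nonzero remainder is the constant 2 = gcd(f, a) in F_17. Back-substituting through the division chain expresses 2 = s(x)·a(x) + t(x)·f(x) with s(x) ≡ x^2 + 7x + 5 (mod f), so (x^2 + 7x + 5)·a(x) ≡ 2 (mod f). Multiplying by 2^(-1) ≡ 9 in F_17 gives a(x)^(-1) ≡ 9·(x^2 + 7x + 5) ≡ 9x^2 + 12x + 11 (mod f). Check: (3x^2 + 3x + 4)·(9x^2 + 12x + 11) = 10x^4 + 12x^3 + 3x^2 + 13x + 10 ≡ 1 (mod x^3 + 15x^2 + 5x + 4).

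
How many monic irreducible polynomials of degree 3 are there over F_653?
There are 92814808 monic irreducible polynomials of degree 3 over F_653

Each element of F_{653^3} that lies in no proper subfield is a root of exactly one monic irreducible of degree 3 over F_653, and each such polynomial has 3 distinct roots in F_{653^3}. By Möbius inversion the count is N_653(3) = (1/3) Σ_{d|3} μ(3/d) · 653^d = (1/3)(μ(3)·653^1 + μ(1)·653^3) = 278444424/3 = 92814808.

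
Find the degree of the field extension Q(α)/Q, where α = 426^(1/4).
[Q(α):Q] = 4

α is a root of x^4 - 426. By Eisenstein's criterion at the prime p = 2 (which divides the constant term 426 but p^2 = 4 does not, since 426 is squarefree), x^4 - 426 is irreducible over Q. Hence [Q(α):Q] = 4.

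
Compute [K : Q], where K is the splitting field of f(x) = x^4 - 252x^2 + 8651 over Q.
[K : Q] = 4

Solving the quadratic in x^2: x^2 = (252 ± √(252^2 - 4·8651))/2 = (252 ± √28900)/2 = (252 ± 170)/2, giving x^2 = 211 or x^2 = 41. So f(x) = (x^2 - 211)(x^2 - 41) and the roots of f are ±√211, ±√41. Hence the splitting field is K = Q(√211, √41). Since 211 and 41 are distinct squarefree integers > 1, their product 8651 is not a perfect square, so √41 ∉ Q(√211). By the tower law [K:Q] = [Q(√211,√41):Q(√211)] · [Q(√211):Q] = 2 · 2 = 4.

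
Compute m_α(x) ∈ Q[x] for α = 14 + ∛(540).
m_α(x) = x^3 - 42x^2 + 588x - 3284

Set β = α - 14 = ∛(540), so β^3 = 540. Then (α - 14)^3 - 540 = 0, i.e. α is a root of g(x) = (x - 14)^3 - 540 = x^3 - 42x^2 + 588x - 3284. Since g(x) = h(x - 14) where h(x) = x^3 - 540, and h is irreducible over Q (because 540 is not a perfect cube, so h has no rational root, and a monic cubic with no rational root is irreducible), g is also irreducible (irreducibility is preserved under the substitution x → x - 14). Hence m_α(x) = x^3 - 42x^2 + 588x - 3284.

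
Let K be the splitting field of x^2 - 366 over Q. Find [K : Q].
[K : Q] = 2

f(x) = x^2 - 366 factors as (x - √366)(x + √366). The splitting field is K = Q(√366). Since 366 is squarefree and > 1, it is not a perfect square, so x^2 - 366 is irreducible over Q and [Q(√366) : Q] = 2. Hence [K : Q] = 2.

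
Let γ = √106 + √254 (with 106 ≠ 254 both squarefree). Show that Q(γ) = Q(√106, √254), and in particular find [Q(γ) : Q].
[Q(γ) : Q] = 4 (equivalently, Q(γ) = Q(√106, √254))

Obviously Q(γ) ⊆ Q(√106, √254), and [Q(√106, √254):Q] = 4 (since 106, 254 are distinct squarefree integers > 1 with 26924 not a perfect square). To show equality we compute the minimal polynomial of γ. From γ = √106 + √254: γ^2 = 106 + 2√(26924) + 254 = 360 + 2√(26924), so γ^2 - 360 = 2√(26924); squaring, (γ^2 - 360)^2 = 4·26924, i.e. γ^4 - 720γ^2 + 129600 - 107696 = 0, i.e. γ^4 - 720γ^2 + 21904 = 0. So γ is a root of x^4 - 720x^2 + 21904. This polynomial is irreducible over Q: it has no rational root (each ±√106 ± √254 is irrational), and any factorization into two quadratics over Q would force √(26924) ∈ Q (pairing opposite roots) or √106, √254 ∈ Q (other pairings), all impossible. Hence [Q(γ):Q] = 4 = [Q(√106, √254):Q], so Q(γ) = Q(√106, √254).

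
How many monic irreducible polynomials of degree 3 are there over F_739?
There are 134527560 monic irreducible polynomials of degree 3 over F_739

Each element of F_{739^3} that lies in no proper subfield is a root of exactly one monic irreducible of degree 3 over F_739, and each such polynomial has 3 distinct roots in F_{739^3}. By Möbius inversion the count is N_739(3) = (1/3) Σ_{d|3} μ(3/d) · 739^d = (1/3)(μ(3)·739^1 + μ(1)·739^3) = 403582680/3 = 134527560.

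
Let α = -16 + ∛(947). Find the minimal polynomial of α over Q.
m_α(x) = x^3 + 48x^2 + 768x + 3149

Set β = α + 16 = ∛(947), so β^3 = 947. Then (α + 16)^3 - 947 = 0, i.e. α is a root of g(x) = (x + 16)^3 - 947 = x^3 + 48x^2 + 768x + 3149. Since g(x) = h(x + 16) where h(x) = x^3 - 947, and h is irreducible over Q (because 947 is not a perfect cube, so h has no rational root, and a monic cubic with no rational root is irreducible), g is also irreducible (irreducibility is preserved under the substitution x → x + 16). Hence m_α(x) = x^3 + 48x^2 + 768x + 3149.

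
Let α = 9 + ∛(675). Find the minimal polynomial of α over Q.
m_α(x) = x^3 - 27x^2 + 243x - 1404

Set β = α - 9 = ∛(675), so β^3 = 675. Then (α - 9)^3 - 675 = 0, i.e. α is a root of g(x) = (x - 9)^3 - 675 = x^3 - 27x^2 + 243x - 1404. Since g(x) = h(x - 9) where h(x) = x^3 - 675, and h is irreducible over Q (because 675 is not a perfect cube, so h has no rational root, and a monic cubic with no rational root is irreducible), g is also irreducible (irreducibility is preserved under the substitution x → x - 9). Hence m_α(x) = x^3 - 27x^2 + 243x - 1404.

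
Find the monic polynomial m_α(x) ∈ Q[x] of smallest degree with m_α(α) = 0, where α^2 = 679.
m_α(x) = x^2 - 679

α satisfies α^2 - 679 = 0, so x^2 - 679 annihilates α. Since d = 679 is squarefree and ≠ 1, it is not a perfect square in Q, so x^2 - 679 has no rational root and is therefore irreducible over Q (a degree-2 polynomial over a field is irreducible iff it has no root). Hence m_α(x) = x^2 - 679.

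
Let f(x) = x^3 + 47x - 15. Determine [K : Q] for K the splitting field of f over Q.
[K : Q] = 6

By the rational root test, any rational root of the monic integer polynomial f(x) = x^3 + 47x - 15 must be an integer dividing the constant term -15, i.e. one of ±{1, 3, 5, 15}. Evaluating: f(1) = 33, f(-1) = -63, f(3) = 153, f(-3) = -183, f(5) = 345, f(-5) = -375, f(15) = 4065, f(-15) = -4095; none is 0, so f has no rational root and is therefore irreducible over Q (a cubic with no linear factor over a field is irreducible). For an irreducible cubic, the Galois group is A_3 or S_3 according as the discriminant disc(f) = -4a^3 - 27b^2 = -4·(47)^3 - 27·(-15)^2 = -421367 is or is not a square in Q. Here disc(f) = -421367 is not a perfect square in Q, so the Galois group of f over Q is not contained in A_3 and must be all of S_3. The splitting field has degree |S_3| = 6 over Q, so [K : Q] = 6.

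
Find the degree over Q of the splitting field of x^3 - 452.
[K : Q] = 6

The roots of x^3 - 452 are ∛452, ω∛452, ω^2∛452 where ω = e^(2πi/3) is a primitive cube root of unity, so K = Q(∛452, ω). Now [Q(∛452):Q] = 3 (since 452 is not a perfect cube, x^3 - 452 is irreducible) and [Q(ω):Q] = 2. Both 2 and 3 divide [K:Q], and [K:Q] ≤ 3·2 = 6, so [K:Q] = 6. (Equivalently: Q(∛452) ⊂ R but ω ∉ R, so [K : Q(∛452)] = 2.)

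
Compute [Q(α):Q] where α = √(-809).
[Q(α):Q] = 2

[Q(α):Q] equals the degree of the minimal polynomial of α. Here α^2 = -809 and x^2 + 809 is irreducible (d = -809 is squarefree, ≠ 1, hence not a square), so deg(m_α) = 2. Thus [Q(α):Q] = 2.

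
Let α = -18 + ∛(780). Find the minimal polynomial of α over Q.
m_α(x) = x^3 + 54x^2 + 972x + 5052

Set β = α + 18 = ∛(780), so β^3 = 780. Then (α + 18)^3 - 780 = 0, i.e. α is a root of g(x) = (x + 18)^3 - 780 = x^3 + 54x^2 + 972x + 5052. Since g(x) = h(x + 18) where h(x) = x^3 - 780, and h is irreducible over Q (because 780 is not a perfect cube, so h has no rational root, and a monic cubic with no rational root is irreducible), g is also irreducible (irreducibility is preserved under the substitution x → x + 18). Hence m_α(x) = x^3 + 54x^2 + 972x + 5052.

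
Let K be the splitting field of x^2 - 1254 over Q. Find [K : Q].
[K : Q] = 2

f(x) = x^2 - 1254 factors as (x - √1254)(x + √1254). The splitting field is K = Q(√1254). Since 1254 is squarefree and > 1, it is not a perfect square, so x^2 - 1254 is irreducible over Q and [Q(√1254) : Q] = 2. Hence [K : Q] = 2.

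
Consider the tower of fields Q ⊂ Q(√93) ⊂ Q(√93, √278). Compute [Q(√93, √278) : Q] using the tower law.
[Q(√93, √278) : Q] = 4

[Q(√93):Q] = 2 (min poly x^2 - 93, irreducible since 93 is squarefree > 1). For the top step, suppose √278 ∈ Q(√93), say √278 = c + d√93 with c, d ∈ Q. Squaring: 278 = c^2 + 93d^2 + 2cd√93. Since √93 ∉ Q this forces 2cd = 0. If d = 0 then √278 = c ∈ Q, contradicting 278 squarefree > 1. If c = 0 then 278 = 93d^2, so 93·278 = (93d)^2 is a perfect square in Q — but 93·278 = 25854 is not a perfect square (since 93 and 278 are distinct squarefree integers). Contradiction. Hence √278 ∉ Q(√93), so x^2 - 278 stays irreducible over Q(√93) and [Q(√93, √278) : Q(√93)] = 2. By the tower law, [Q(√93, √278) : Q] = 2 · 2 = 4.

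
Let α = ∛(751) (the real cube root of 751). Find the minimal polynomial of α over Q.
m_α(x) = x^3 - 751

α satisfies α^3 = 751, so x^3 - 751 annihilates α. By the rational root test, a rational root p/q (in lowest terms) of x^3 - 751 would satisfy p^3 = 751 q^3, forcing q = 1 and p^3 = 751; but 751 is not a perfect cube, contradiction. A monic cubic over Q with no rational root is irreducible (any nontrivial factorization would include a linear factor). Hence x^3 - 751 is the minimal polynomial of α, and in particular [Q(α):Q] = 3.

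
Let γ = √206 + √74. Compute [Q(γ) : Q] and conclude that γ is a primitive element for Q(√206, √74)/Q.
[Q(γ) : Q] = 4 (equivalently, Q(γ) = Q(√206, √74))

Obviously Q(γ) ⊆ Q(√206, √74), and [Q(√206, √74):Q] = 4 (since 206, 74 are distinct squarefree integers > 1 with 15244 not a perfect square). To show equality we compute the minimal polynomial of γ. From γ = √206 + √74: γ^2 = 206 + 2√(15244) + 74 = 280 + 2√(15244), so γ^2 - 280 = 2√(15244); squaring, (γ^2 - 280)^2 = 4·15244, i.e. γ^4 - 560γ^2 + 78400 - 60976 = 0, i.e. γ^4 - 560γ^2 + 17424 = 0. So γ is a root of x^4 - 560x^2 + 17424. This polynomial is irreducible over Q: it has no rational root (each ±√206 ± √74 is irrational), and any factorization into two quadratics over Q would force √(15244) ∈ Q (pairing opposite roots) or √206, √74 ∈ Q (other pairings), all impossible. Hence [Q(γ):Q] = 4 = [Q(√206, √74):Q], so Q(γ) = Q(√206, √74).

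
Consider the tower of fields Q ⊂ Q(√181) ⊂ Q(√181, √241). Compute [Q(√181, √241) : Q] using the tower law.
[Q(√181, √241) : Q] = 4

[Q(√181):Q] = 2 (min poly x^2 - 181, irreducible since 181 is squarefree > 1). For the top step, suppose √241 ∈ Q(√181), say √241 = c + d√181 with c, d ∈ Q. Squaring: 241 = c^2 + 181d^2 + 2cd√181. Since √181 ∉ Q this forces 2cd = 0. If d = 0 then √241 = c ∈ Q, contradicting 241 squarefree > 1. If c = 0 then 241 = 181d^2, so 181·241 = (181d)^2 is a perfect square in Q — but 181·241 = 43621 is not a perfect square (since 181 and 241 are distinct squarefree integers). Contradiction. Hence √241 ∉ Q(√181), so x^2 - 241 stays irreducible over Q(√181) and [Q(√181, √241) : Q(√181)] = 2. By the tower law, [Q(√181, √241) : Q] = 2 · 2 = 4.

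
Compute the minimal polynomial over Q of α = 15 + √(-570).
m_α(x) = x^2 - 30x + 795

From α - 15 = √(-570), squaring gives (α - 15)^2 = -570, i.e. α^2 - 30α + 225 = -570, so α^2 - 30α + 795 = 0. The discriminant of x^2 - 30x + 795 is (-30)^2 - 4·(795) = 900 - 3180 = -2280, and 4·(-570) is not a perfect square in Q since -570 is squarefree and ≠ 1. Hence x^2 - 30x + 795 is irreducible over Q and is the minimal polynomial of α.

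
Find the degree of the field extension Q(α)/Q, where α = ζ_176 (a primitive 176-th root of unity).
[Q(α):Q] = 80

The minimal polynomial of ζ_176 over Q is the 176-th cyclotomic polynomial Φ_176(x), which is irreducible over Q and has degree φ(176) = 80. Hence [Q(α):Q] = φ(176) = 80.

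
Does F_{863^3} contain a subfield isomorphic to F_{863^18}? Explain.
No: F_{863^18} is not a subfield of F_{863^3}

F_{p^m} embeds in F_{p^n} iff m | n. Here 18 ∤ 3 (since 3 = 0·18 + 3 with remainder 3 ≠ 0), so F_{863^18} is not a subfield of F_{863^3}. Equivalently: if it were, the tower law would give 18 = [F_{863^18}:F_863] dividing [F_{863^3}:F_863] = 3, contradiction.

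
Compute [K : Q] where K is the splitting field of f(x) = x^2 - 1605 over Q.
[K : Q] = 2

f(x) = x^2 - 1605 factors as (x - √1605)(x + √1605). The splitting field is K = Q(√1605). Since 1605 is squarefree and > 1, it is not a perfect square, so x^2 - 1605 is irreducible over Q and [Q(√1605) : Q] = 2. Hence [K : Q] = 2.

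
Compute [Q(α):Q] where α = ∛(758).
[Q(α):Q] = 3

The minimal polynomial of α is x^3 - 758, irreducible over Q since 758 is not a perfect cube (so x^3 - 758 has no rational root). Hence [Q(α):Q] = deg(m_α) = 3.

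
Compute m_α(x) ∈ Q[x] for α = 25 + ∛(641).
m_α(x) = x^3 - 75x^2 + 1875x - 16266

Set β = α - 25 = ∛(641), so β^3 = 641. Then (α - 25)^3 - 641 = 0, i.e. α is a root of g(x) = (x - 25)^3 - 641 = x^3 - 75x^2 + 1875x - 16266. Since g(x) = h(x - 25) where h(x) = x^3 - 641, and h is irreducible over Q (because 641 is not a perfect cube, so h has no rational root, and a monic cubic with no rational root is irreducible), g is also irreducible (irreducibility is preserved under the substitution x → x - 25). Hence m_α(x) = x^3 - 75x^2 + 1875x - 16266.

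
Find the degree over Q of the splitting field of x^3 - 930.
[K : Q] = 6

The roots of x^3 - 930 are ∛930, ω∛930, ω^2∛930 where ω = e^(2πi/3) is a primitive cube root of unity, so K = Q(∛930, ω). Now [Q(∛930):Q] = 3 (since 930 is not a perfect cube, x^3 - 930 is irreducible) and [Q(ω):Q] = 2. Both 2 and 3 divide [K:Q], and [K:Q] ≤ 3·2 = 6, so [K:Q] = 6. (Equivalently: Q(∛930) ⊂ R but ω ∉ R, so [K : Q(∛930)] = 2.)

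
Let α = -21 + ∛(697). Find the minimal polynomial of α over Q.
m_α(x) = x^3 + 63x^2 + 1323x + 8564

Set β = α + 21 = ∛(697), so β^3 = 697. Then (α + 21)^3 - 697 = 0, i.e. α is a root of g(x) = (x + 21)^3 - 697 = x^3 + 63x^2 + 1323x + 8564. Since g(x) = h(x + 21) where h(x) = x^3 - 697, and h is irreducible over Q (because 697 is not a perfect cube, so h has no rational root, and a monic cubic with no rational root is irreducible), g is also irreducible (irreducibility is preserved under the substitution x → x + 21). Hence m_α(x) = x^3 + 63x^2 + 1323x + 8564.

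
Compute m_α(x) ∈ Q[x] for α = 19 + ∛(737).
m_α(x) = x^3 - 57x^2 + 1083x - 7596

Set β = α - 19 = ∛(737), so β^3 = 737. Then (α - 19)^3 - 737 = 0, i.e. α is a root of g(x) = (x - 19)^3 - 737 = x^3 - 57x^2 + 1083x - 7596. Since g(x) = h(x - 19) where h(x) = x^3 - 737, and h is irreducible over Q (because 737 is not a perfect cube, so h has no rational root, and a monic cubic with no rational root is irreducible), g is also irreducible (irreducibility is preserved under the substitution x → x - 19). Hence m_α(x) = x^3 - 57x^2 + 1083x - 7596.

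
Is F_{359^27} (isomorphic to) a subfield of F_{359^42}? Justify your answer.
No: F_{359^27} is not a subfield of F_{359^42}

F_{p^m} embeds in F_{p^n} iff m | n. Here 27 ∤ 42 (since 42 = 1·27 + 15 with remainder 15 ≠ 0), so F_{359^27} is not a subfield of F_{359^42}. Equivalently: if it were, the tower law would give 27 = [F_{359^27}:F_359] dividing [F_{359^42}:F_359] = 42, contradiction.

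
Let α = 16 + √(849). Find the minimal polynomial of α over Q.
m_α(x) = x^2 - 32x - 593

From α - 16 = √(849), squaring gives (α - 16)^2 = 849, i.e. α^2 - 32α + 256 = 849, so α^2 - 32α - 593 = 0. The discriminant of x^2 - 32x - 593 is (-32)^2 - 4·(-593) = 1024 + 2372 = 3396, and 4·(849) is not a perfect square in Q since 849 is squarefree and ≠ 1. Hence x^2 - 32x - 593 is irreducible over Q and is the minimal polynomial of α.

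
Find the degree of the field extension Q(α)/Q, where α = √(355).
[Q(α):Q] = 2

[Q(α):Q] equals the degree of the minimal polynomial of α. Here α^2 = 355 and x^2 - 355 is irreducible (d = 355 is squarefree, ≠ 1, hence not a square), so deg(m_α) = 2. Thus [Q(α):Q] = 2.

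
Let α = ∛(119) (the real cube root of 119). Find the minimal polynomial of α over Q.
m_α(x) = x^3 - 119

α satisfies α^3 = 119, so x^3 - 119 annihilates α. By the rational root test, a rational root p/q (in lowest terms) of x^3 - 119 would satisfy p^3 = 119 q^3, forcing q = 1 and p^3 = 119; but 119 is not a perfect cube, contradiction. A monic cubic over Q with no rational root is irreducible (any nontrivial factorization would include a linear factor). Hence x^3 - 119 is the minimal polynomial of α, and in particular [Q(α):Q] = 3.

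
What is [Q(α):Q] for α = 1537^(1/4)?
[Q(α):Q] = 4

α is a root of x^4 - 1537. By Eisenstein's criterion at the prime p = 29 (which divides the constant term 1537 but p^2 = 841 does not, since 1537 is squarefree), x^4 - 1537 is irreducible over Q. Hence [Q(α):Q] = 4.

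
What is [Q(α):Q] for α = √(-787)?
[Q(α):Q] = 2

[Q(α):Q] equals the degree of the minimal polynomial of α. Here α^2 = -787 and x^2 + 787 is irreducible (d = -787 is squarefree, ≠ 1, hence not a square), so deg(m_α) = 2. Thus [Q(α):Q] = 2.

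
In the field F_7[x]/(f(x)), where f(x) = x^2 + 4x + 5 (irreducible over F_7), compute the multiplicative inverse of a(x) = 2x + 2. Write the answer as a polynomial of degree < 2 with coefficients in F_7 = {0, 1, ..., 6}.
a(x)^(-1) ≡ 5x + 1 (mod f(x))

Since f is irreducible over F_7, F_7[x]/(f) is a field and a(x) ≠ 0 has an inverse. Apply the extended Euclidean algorithm to f(x) and a(x) in F_7[x]: f(x) = (4x + 5)·a(x) + (2). The last nonzero remainder is the constant 2 = gcd(f, a) in F_7. Back-substituting through the division chain expresses 2 = s(x)·a(x) + t(x)·f(x) with s(x) ≡ 3x + 2 (mod f), so (3x + 2)·a(x) ≡ 2 (mod f). Multiplying by 2^(-1) ≡ 4 in F_7 gives a(x)^(-1) ≡ 4·(3x + 2) ≡ 5x + 1 (mod f). Check: (2x + 2)·(5x + 1) = 3x^2 + 5x + 2 ≡ 1 (mod x^2 + 4x + 5).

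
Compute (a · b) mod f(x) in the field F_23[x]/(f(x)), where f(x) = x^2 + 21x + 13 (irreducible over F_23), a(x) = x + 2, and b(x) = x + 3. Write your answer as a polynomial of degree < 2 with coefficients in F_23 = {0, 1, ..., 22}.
a · b ≡ 7x + 16 (mod f(x))

Multiply in F_23[x]: a(x)·b(x) = (x + 2)·(x + 3) = x^2 + 5x + 6. This has degree ≥ 2, so divide by f(x) over F_23: x^2 + 5x + 6 = (1)·(x^2 + 21x + 13) + (7x + 16). Hence a·b ≡ 7x + 16 (mod f). (F_23[x]/(f) is a field with 23^2 = 529 elements since f is irreducible of degree 2.)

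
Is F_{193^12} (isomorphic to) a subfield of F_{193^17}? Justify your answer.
No: F_{193^12} is not a subfield of F_{193^17}

F_{p^m} embeds in F_{p^n} iff m | n. Here 12 ∤ 17 (since 17 = 1·12 + 5 with remainder 5 ≠ 0), so F_{193^12} is not a subfield of F_{193^17}. Equivalently: if it were, the tower law would give 12 = [F_{193^12}:F_193] dividing [F_{193^17}:F_193] = 17, contradiction.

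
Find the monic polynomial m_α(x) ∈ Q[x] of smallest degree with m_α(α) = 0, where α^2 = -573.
m_α(x) = x^2 + 573

α satisfies α^2 + 573 = 0, so x^2 + 573 annihilates α. Since d = -573 is squarefree and ≠ 1, it is not a perfect square in Q, so x^2 + 573 has no rational root and is therefore irreducible over Q (a degree-2 polynomial over a field is irreducible iff it has no root). Hence m_α(x) = x^2 + 573.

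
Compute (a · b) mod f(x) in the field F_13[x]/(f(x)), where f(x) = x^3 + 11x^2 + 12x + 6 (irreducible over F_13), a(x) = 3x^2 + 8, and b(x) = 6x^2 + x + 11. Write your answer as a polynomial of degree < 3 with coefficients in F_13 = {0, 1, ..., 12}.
a · b ≡ 8x^2 + 4x + 10 (mod f(x))

Multiply in F_13[x]: a(x)·b(x) = (3x^2 + 8)·(6x^2 + x + 11) = 5x^4 + 3x^3 + 3x^2 + 8x + 10. This has degree ≥ 3, so divide by f(x) over F_13: 5x^4 + 3x^3 + 3x^2 + 8x + 10 = (5x)·(x^3 + 11x^2 + 12x + 6) + (8x^2 + 4x + 10). Hence a·b ≡ 8x^2 + 4x + 10 (mod f). (F_13[x]/(f) is a field with 13^3 = 2197 elements since f is irreducible of degree 3.)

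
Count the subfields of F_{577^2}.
F_{577^2} has 2 subfields

The subfields of F_{p^n} are exactly the fields F_{p^d} for d | n (each is the fixed field of the unique index-d subgroup of Gal(F_{p^n}/F_p) ≅ Z/nZ). The divisors of n = 2 are {1, 2}, giving 2 subfields: F_{577^1}, F_{577^2}.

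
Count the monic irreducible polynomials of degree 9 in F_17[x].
There are 13176430176 monic irreducible polynomials of degree 9 over F_17

Each element of F_{17^9} that lies in no proper subfield is a root of exactly one monic irreducible of degree 9 over F_17, and each such polynomial has 9 distinct roots in F_{17^9}. By Möbius inversion the count is N_17(9) = (1/9) Σ_{d|9} μ(9/d) · 17^d = (1/9)(μ(9)·17^1 + μ(3)·17^3 + μ(1)·17^9) = 118587871584/9 = 13176430176.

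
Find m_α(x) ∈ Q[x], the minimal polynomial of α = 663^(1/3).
m_α(x) = x^3 - 663

α satisfies α^3 = 663, so x^3 - 663 annihilates α. By the rational root test, a rational root p/q (in lowest terms) of x^3 - 663 would satisfy p^3 = 663 q^3, forcing q = 1 and p^3 = 663; but 663 is not a perfect cube, contradiction. A monic cubic over Q with no rational root is irreducible (any nontrivial factorization would include a linear factor). Hence x^3 - 663 is the minimal polynomial of α, and in particular [Q(α):Q] = 3.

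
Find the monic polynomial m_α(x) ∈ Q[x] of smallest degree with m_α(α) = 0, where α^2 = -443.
m_α(x) = x^2 + 443

α satisfies α^2 + 443 = 0, so x^2 + 443 annihilates α. Since d = -443 is squarefree and ≠ 1, it is not a perfect square in Q, so x^2 + 443 has no rational root and is therefore irreducible over Q (a degree-2 polynomial over a field is irreducible iff it has no root). Hence m_α(x) = x^2 + 443.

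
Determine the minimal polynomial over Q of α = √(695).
m_α(x) = x^2 - 695

α satisfies α^2 - 695 = 0, so x^2 - 695 annihilates α. Since d = 695 is squarefree and ≠ 1, it is not a perfect square in Q, so x^2 - 695 has no rational root and is therefore irreducible over Q (a degree-2 polynomial over a field is irreducible iff it has no root). Hence m_α(x) = x^2 - 695.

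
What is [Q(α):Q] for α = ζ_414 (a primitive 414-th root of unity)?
[Q(α):Q] = 132

The minimal polynomial of ζ_414 over Q is the 414-th cyclotomic polynomial Φ_414(x), which is irreducible over Q and has degree φ(414) = 132. Hence [Q(α):Q] = φ(414) = 132.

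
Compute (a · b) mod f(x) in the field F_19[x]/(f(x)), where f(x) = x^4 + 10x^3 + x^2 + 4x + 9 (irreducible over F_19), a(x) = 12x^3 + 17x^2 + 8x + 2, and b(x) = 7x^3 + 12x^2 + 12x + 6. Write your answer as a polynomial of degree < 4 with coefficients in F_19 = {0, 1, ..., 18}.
a · b ≡ 14x^3 + 16x^2 + 17 (mod f(x))

Multiply in F_19[x]: a(x)·b(x) = (12x^3 + 17x^2 + 8x + 2)·(7x^3 + 12x^2 + 12x + 6) = 8x^6 + 16x^5 + 5x^4 + 6x^3 + 13x^2 + 15x + 12. This has degree ≥ 4, so divide by f(x) over F_19: 8x^6 + 16x^5 + 5x^4 + 6x^3 + 13x^2 + 15x + 12 = (8x^2 + 12x + 10)·(x^4 + 10x^3 + x^2 + 4x + 9) + (14x^3 + 16x^2 + 17). Hence a·b ≡ 14x^3 + 16x^2 + 17 (mod f). (F_19[x]/(f) is a field with 19^4 = 130321 elements since f is irreducible of degree 4.)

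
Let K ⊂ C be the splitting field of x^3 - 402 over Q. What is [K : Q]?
[K : Q] = 6

The roots of x^3 - 402 are ∛402, ω∛402, ω^2∛402 where ω = e^(2πi/3) is a primitive cube root of unity, so K = Q(∛402, ω). Now [Q(∛402):Q] = 3 (since 402 is not a perfect cube, x^3 - 402 is irreducible) and [Q(ω):Q] = 2. Both 2 and 3 divide [K:Q], and [K:Q] ≤ 3·2 = 6, so [K:Q] = 6. (Equivalently: Q(∛402) ⊂ R but ω ∉ R, so [K : Q(∛402)] = 2.)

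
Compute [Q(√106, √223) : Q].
[Q(√106, √223) : Q] = 4

[Q(√106):Q] = 2 (min poly x^2 - 106, irreducible since 106 is squarefree > 1). For the top step, suppose √223 ∈ Q(√106), say √223 = c + d√106 with c, d ∈ Q. Squaring: 223 = c^2 + 106d^2 + 2cd√106. Since √106 ∉ Q this forces 2cd = 0. If d = 0 then √223 = c ∈ Q, contradicting 223 squarefree > 1. If c = 0 then 223 = 106d^2, so 106·223 = (106d)^2 is a perfect square in Q — but 106·223 = 23638 is not a perfect square (since 106 and 223 are distinct squarefree integers). Contradiction. Hence √223 ∉ Q(√106), so x^2 - 223 stays irreducible over Q(√106) and [Q(√106, √223) : Q(√106)] = 2. By the tower law, [Q(√106, √223) : Q] = 2 · 2 = 4.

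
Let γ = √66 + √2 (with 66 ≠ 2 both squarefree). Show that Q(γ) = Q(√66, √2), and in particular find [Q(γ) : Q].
[Q(γ) : Q] = 4 (equivalently, Q(γ) = Q(√66, √2))

Obviously Q(γ) ⊆ Q(√66, √2), and [Q(√66, √2):Q] = 4 (since 66, 2 are distinct squarefree integers > 1 with 132 not a perfect square). To show equality we compute the minimal polynomial of γ. From γ = √66 + √2: γ^2 = 66 + 2√(132) + 2 = 68 + 2√(132), so γ^2 - 68 = 2√(132); squaring, (γ^2 - 68)^2 = 4·132, i.e. γ^4 - 136γ^2 + 4624 - 528 = 0, i.e. γ^4 - 136γ^2 + 4096 = 0. So γ is a root of x^4 - 136x^2 + 4096. This polynomial is irreducible over Q: it has no rational root (each ±√66 ± √2 is irrational), and any factorization into two quadratics over Q would force √(132) ∈ Q (pairing opposite roots) or √66, √2 ∈ Q (other pairings), all impossible. Hence [Q(γ):Q] = 4 = [Q(√66, √2):Q], so Q(γ) = Q(√66, √2).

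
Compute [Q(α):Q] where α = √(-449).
[Q(α):Q] = 2

[Q(α):Q] equals the degree of the minimal polynomial of α. Here α^2 = -449 and x^2 + 449 is irreducible (d = -449 is squarefree, ≠ 1, hence not a square), so deg(m_α) = 2. Thus [Q(α):Q] = 2.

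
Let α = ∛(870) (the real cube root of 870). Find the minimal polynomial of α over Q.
m_α(x) = x^3 - 870

α satisfies α^3 = 870, so x^3 - 870 annihilates α. By the rational root test, a rational root p/q (in lowest terms) of x^3 - 870 would satisfy p^3 = 870 q^3, forcing q = 1 and p^3 = 870; but 870 is not a perfect cube, contradiction. A monic cubic over Q with no rational root is irreducible (any nontrivial factorization would include a linear factor). Hence x^3 - 870 is the minimal polynomial of α, and in particular [Q(α):Q] = 3.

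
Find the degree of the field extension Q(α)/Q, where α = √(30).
[Q(α):Q] = 2

[Q(α):Q] equals the degree of the minimal polynomial of α. Here α^2 = 30 and x^2 - 30 is irreducible (d = 30 is squarefree, ≠ 1, hence not a square), so deg(m_α) = 2. Thus [Q(α):Q] = 2.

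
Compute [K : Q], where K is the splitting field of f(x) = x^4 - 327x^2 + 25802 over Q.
[K : Q] = 4

Solving the quadratic in x^2: x^2 = (327 ± √(327^2 - 4·25802))/2 = (327 ± √3721)/2 = (327 ± 61)/2, giving x^2 = 133 or x^2 = 194. So f(x) = (x^2 - 133)(x^2 - 194) and the roots of f are ±√133, ±√194. Hence the splitting field is K = Q(√133, √194). Since 133 and 194 are distinct squarefree integers > 1, their product 25802 is not a perfect square, so √194 ∉ Q(√133). By the tower law [K:Q] = [Q(√133,√194):Q(√133)] · [Q(√133):Q] = 2 · 2 = 4.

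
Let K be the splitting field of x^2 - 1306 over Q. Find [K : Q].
[K : Q] = 2

f(x) = x^2 - 1306 factors as (x - √1306)(x + √1306). The splitting field is K = Q(√1306). Since 1306 is squarefree and > 1, it is not a perfect square, so x^2 - 1306 is irreducible over Q and [Q(√1306) : Q] = 2. Hence [K : Q] = 2.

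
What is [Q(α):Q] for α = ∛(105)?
[Q(α):Q] = 3

The minimal polynomial of α is x^3 - 105, irreducible over Q since 105 is not a perfect cube (so x^3 - 105 has no rational root). Hence [Q(α):Q] = deg(m_α) = 3.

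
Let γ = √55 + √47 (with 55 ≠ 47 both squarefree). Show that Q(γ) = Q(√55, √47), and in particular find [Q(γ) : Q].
[Q(γ) : Q] = 4 (equivalently, Q(γ) = Q(√55, √47))

Obviously Q(γ) ⊆ Q(√55, √47), and [Q(√55, √47):Q] = 4 (since 55, 47 are distinct squarefree integers > 1 with 2585 not a perfect square). To show equality we compute the minimal polynomial of γ. From γ = √55 + √47: γ^2 = 55 + 2√(2585) + 47 = 102 + 2√(2585), so γ^2 - 102 = 2√(2585); squaring, (γ^2 - 102)^2 = 4·2585, i.e. γ^4 - 204γ^2 + 10404 - 10340 = 0, i.e. γ^4 - 204γ^2 + 64 = 0. So γ is a root of x^4 - 204x^2 + 64. This polynomial is irreducible over Q: it has no rational root (each ±√55 ± √47 is irrational), and any factorization into two quadratics over Q would force √(2585) ∈ Q (pairing opposite roots) or √55, √47 ∈ Q (other pairings), all impossible. Hence [Q(γ):Q] = 4 = [Q(√55, √47):Q], so Q(γ) = Q(√55, √47).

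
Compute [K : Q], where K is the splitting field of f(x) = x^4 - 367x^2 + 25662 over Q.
[K : Q] = 4

Solving the quadratic in x^2: x^2 = (367 ± √(367^2 - 4·25662))/2 = (367 ± √32041)/2 = (367 ± 179)/2, giving x^2 = 94 or x^2 = 273. So f(x) = (x^2 - 94)(x^2 - 273) and the roots of f are ±√94, ±√273. Hence the splitting field is K = Q(√94, √273). Since 94 and 273 are distinct squarefree integers > 1, their product 25662 is not a perfect square, so √273 ∉ Q(√94). By the tower law [K:Q] = [Q(√94,√273):Q(√94)] · [Q(√94):Q] = 2 · 2 = 4.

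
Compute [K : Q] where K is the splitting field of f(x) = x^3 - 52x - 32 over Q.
[K : Q] = 6

By the rational root test, any rational root of the monic integer polynomial f(x) = x^3 - 52x - 32 must be an integer dividing the constant term -32, i.e. one of ±{1, 2, 4, 8, 16, 32}. Evaluating: f(1) = -83, f(-1) = 19, f(2) = -128, f(-2) = 64, f(4) = -176, f(-4) = 112, f(8) = 64, f(-8) = -128, f(16) = 3232, f(-16) = -3296, f(32) = 31072, f(-32) = -31136; none is 0, so f has no rational root and is therefore irreducible over Q (a cubic with no linear factor over a field is irreducible). For an irreducible cubic, the Galois group is A_3 or S_3 according as the discriminant disc(f) = -4a^3 - 27b^2 = -4·(-52)^3 - 27·(-32)^2 = 534784 is or is not a square in Q. Here disc(f) = 534784 is not a perfect square in Q, so the Galois group of f over Q is not contained in A_3 and must be all of S_3. The splitting field has degree |S_3| = 6 over Q, so [K : Q] = 6.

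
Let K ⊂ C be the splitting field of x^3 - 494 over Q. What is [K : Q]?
[K : Q] = 6

The roots of x^3 - 494 are ∛494, ω∛494, ω^2∛494 where ω = e^(2πi/3) is a primitive cube root of unity, so K = Q(∛494, ω). Now [Q(∛494):Q] = 3 (since 494 is not a perfect cube, x^3 - 494 is irreducible) and [Q(ω):Q] = 2. Both 2 and 3 divide [K:Q], and [K:Q] ≤ 3·2 = 6, so [K:Q] = 6. (Equivalently: Q(∛494) ⊂ R but ω ∉ R, so [K : Q(∛494)] = 2.)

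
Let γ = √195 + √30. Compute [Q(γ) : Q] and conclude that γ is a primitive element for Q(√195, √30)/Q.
[Q(γ) : Q] = 4 (equivalently, Q(γ) = Q(√195, √30))

Obviously Q(γ) ⊆ Q(√195, √30), and [Q(√195, √30):Q] = 4 (since 195, 30 are distinct squarefree integers > 1 with 5850 not a perfect square). To show equality we compute the minimal polynomial of γ. From γ = √195 + √30: γ^2 = 195 + 2√(5850) + 30 = 225 + 2√(5850), so γ^2 - 225 = 2√(5850); squaring, (γ^2 - 225)^2 = 4·5850, i.e. γ^4 - 450γ^2 + 50625 - 23400 = 0, i.e. γ^4 - 450γ^2 + 27225 = 0. So γ is a root of x^4 - 450x^2 + 27225. This polynomial is irreducible over Q: it has no rational root (each ±√195 ± √30 is irrational), and any factorization into two quadratics over Q would force √(5850) ∈ Q (pairing opposite roots) or √195, √30 ∈ Q (other pairings), all impossible. Hence [Q(γ):Q] = 4 = [Q(√195, √30):Q], so Q(γ) = Q(√195, √30).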